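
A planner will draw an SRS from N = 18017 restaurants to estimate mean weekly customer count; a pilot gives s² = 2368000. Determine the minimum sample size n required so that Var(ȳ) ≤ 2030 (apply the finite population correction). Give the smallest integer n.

1096

Without fpc, n₀ = s²/D = 2368000/2030 = 1166.5025.
With fpc, (1 − n/N)·s²/n ≤ D requires n ≥ n₀/(1 + n₀/N) = 1166.5025/(1 + 1166.5025/18017) = 1095.5703.
Rounding up, n = 1096.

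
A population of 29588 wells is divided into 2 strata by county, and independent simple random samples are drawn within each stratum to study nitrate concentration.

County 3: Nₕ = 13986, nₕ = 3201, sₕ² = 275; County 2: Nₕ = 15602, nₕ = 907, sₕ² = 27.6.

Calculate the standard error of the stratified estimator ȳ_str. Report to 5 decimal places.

0.15090

Var(ȳ_str) = Σₕ Wₕ²(1 − fₕ)sₕ²/nₕ with Wₕ = Nₕ/N, N = 29588.
County 3: Wₕ = 0.47269163; term = 0.47269163²·(1 − 0.22887173)·275/3201 = 0.014802309.
County 2: Wₕ = 0.52730837; term = 0.52730837²·(1 − 0.05813357)·27.6/907 = 0.0079693048.
Sum = 0.022771614.
SE = √(0.022771614) = 0.15090.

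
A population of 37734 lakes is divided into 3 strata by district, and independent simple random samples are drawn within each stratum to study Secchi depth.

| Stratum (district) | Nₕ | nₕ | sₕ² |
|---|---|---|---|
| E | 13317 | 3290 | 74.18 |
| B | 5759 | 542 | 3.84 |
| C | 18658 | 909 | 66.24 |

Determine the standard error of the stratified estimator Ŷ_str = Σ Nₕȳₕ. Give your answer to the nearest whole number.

5230

Var(Ŷ_str) = Σₕ Nₕ²(1 − fₕ)sₕ²/nₕ.
E: 13317²·(1 − 3290/13317)·74.18/3290 = 3.010706 × 10^6.
B: 5759²·(1 − 542/5759)·3.84/542 = 212862.84.
C: 18658²·(1 − 909/18658)·66.24/909 = 2.4132117 × 10^7.
Sum = 2.7355686 × 10^7.
SE = √(2.7355686 × 10^7) = 5230.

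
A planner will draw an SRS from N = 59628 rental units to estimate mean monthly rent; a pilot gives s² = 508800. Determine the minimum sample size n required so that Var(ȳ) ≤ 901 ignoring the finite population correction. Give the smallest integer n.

565

Without fpc, n₀ = s²/D = 508800/901 = 564.7059.
Rounding up, n = 565.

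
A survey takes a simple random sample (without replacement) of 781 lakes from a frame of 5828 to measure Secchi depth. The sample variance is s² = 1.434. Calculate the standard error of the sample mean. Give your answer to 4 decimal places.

Under SRS without replacement, Var(ȳ) = (1 − f)·s²/n with f = n/N = 781/5828 = 0.13400824.
Var(ȳ) = (1 − 0.13400824)·1.434/781 = 0.86599176·0.0018361076 = 0.001590054.
SE(ȳ) = √(0.001590054) = 0.0399.

0.0399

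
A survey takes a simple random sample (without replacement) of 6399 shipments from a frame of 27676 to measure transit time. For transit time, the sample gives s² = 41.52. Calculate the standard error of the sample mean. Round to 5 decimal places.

0.07063

Under SRS without replacement, Var(ȳ) = (1 − f)·s²/n with f = n/N = 6399/27676 = 0.23121116.
Var(ȳ) = (1 − 0.23121116)·41.52/6399 = 0.76878884·0.0064885138 = 0.004988297.
SE(ȳ) = √(0.004988297) = 0.07063.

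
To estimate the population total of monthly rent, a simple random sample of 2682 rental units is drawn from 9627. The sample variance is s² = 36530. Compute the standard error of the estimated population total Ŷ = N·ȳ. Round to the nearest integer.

Var(Ŷ) = N²·Var(ȳ) = N²·(1 − n/N)·s²/n.
f = 2682/9627 = 0.27859146; Var(ȳ) = 0.72140854·36530/2682 = 9.8258963.
Var(Ŷ) = 9627² · 9.8258963 = 9.1065551 × 10^8.
SE(Ŷ) = √(9.1065551 × 10^8) = 30177.

30177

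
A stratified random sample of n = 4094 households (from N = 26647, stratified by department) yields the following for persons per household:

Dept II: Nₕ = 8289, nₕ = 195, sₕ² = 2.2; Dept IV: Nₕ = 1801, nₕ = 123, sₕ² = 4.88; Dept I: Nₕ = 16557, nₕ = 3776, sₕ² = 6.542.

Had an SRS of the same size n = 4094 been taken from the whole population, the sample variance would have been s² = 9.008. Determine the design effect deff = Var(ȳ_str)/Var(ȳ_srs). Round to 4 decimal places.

0.9404

Var(ȳ_str) = Σ Wₕ²(1−fₕ)sₕ²/nₕ with Wₕ = Nₕ/26647:
  Dept II: (8289/26647)²·(1−195/8289)·2.2/195 = 0.0010659989
  Dept IV: (1801/26647)²·(1−123/1801)·4.88/123 = 1.6885881 × 10^-4
  Dept I: (16557/26647)²·(1−3776/16557)·6.542/3776 = 5.1633123 × 10^-4
  → Var(ȳ_str) = 0.0017511889.
Var(ȳ_srs) = (1 − 4094/26647)·9.008/4094 = 0.0018622438.
deff = 0.0017511889 / 0.0018622438 = 0.9404.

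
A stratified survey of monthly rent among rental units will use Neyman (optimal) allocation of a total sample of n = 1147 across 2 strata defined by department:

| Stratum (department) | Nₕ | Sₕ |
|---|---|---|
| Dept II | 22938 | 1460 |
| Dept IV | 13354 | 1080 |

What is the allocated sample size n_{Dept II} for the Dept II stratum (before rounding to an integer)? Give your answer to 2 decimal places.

Neyman allocation: nₕ = n·NₕSₕ / Σⱼ NⱼSⱼ.
Σ NⱼSⱼ = 22938·1460 + 13354·1080 = 4.79118 × 10^7.
n_{Dept II} = 1147·22938·1460 / (4.79118 × 10^7) = 801.73.

801.73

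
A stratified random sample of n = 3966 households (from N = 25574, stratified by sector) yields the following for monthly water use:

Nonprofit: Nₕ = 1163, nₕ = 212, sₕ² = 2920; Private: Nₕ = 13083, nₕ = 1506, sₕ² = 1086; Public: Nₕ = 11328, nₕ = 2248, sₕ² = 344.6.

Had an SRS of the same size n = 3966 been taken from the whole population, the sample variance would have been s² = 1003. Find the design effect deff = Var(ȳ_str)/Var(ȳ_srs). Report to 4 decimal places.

Var(ȳ_str) = Σ Wₕ²(1−fₕ)sₕ²/nₕ with Wₕ = Nₕ/25574:
  Nonprofit: (1163/25574)²·(1−212/1163)·2920/212 = 0.023292167
  Private: (13083/25574)²·(1−1506/13083)·1086/1506 = 0.16699786
  Public: (11328/25574)²·(1−2248/11328)·344.6/2248 = 0.024107975
  → Var(ȳ_str) = 0.214398.
Var(ȳ_srs) = (1 − 3966/25574)·1003/3966 = 0.21368013.
deff = 0.214398 / 0.21368013 = 1.0034.

1.0034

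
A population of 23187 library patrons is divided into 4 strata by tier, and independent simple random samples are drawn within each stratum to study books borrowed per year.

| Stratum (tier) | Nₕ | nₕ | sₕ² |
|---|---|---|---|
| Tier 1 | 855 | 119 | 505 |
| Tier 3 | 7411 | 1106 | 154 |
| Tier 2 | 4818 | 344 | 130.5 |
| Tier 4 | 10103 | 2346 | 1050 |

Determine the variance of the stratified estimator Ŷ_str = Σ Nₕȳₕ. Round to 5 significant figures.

5.2430 × 10^7

Var(Ŷ_str) = Σₕ Nₕ²(1 − fₕ)sₕ²/nₕ.
Tier 1: 855²·(1 − 119/855)·505/119 = 2.6704739 × 10^6.
Tier 3: 7411²·(1 − 1106/7411)·154/1106 = 6.5062013 × 10^6.
Tier 2: 4818²·(1 − 344/4818)·130.5/344 = 8.1773925 × 10^6.
Tier 4: 10103²·(1 − 2346/10103)·1050/2346 = 3.5075626 × 10^7.
Sum = 5.2429694 × 10^7.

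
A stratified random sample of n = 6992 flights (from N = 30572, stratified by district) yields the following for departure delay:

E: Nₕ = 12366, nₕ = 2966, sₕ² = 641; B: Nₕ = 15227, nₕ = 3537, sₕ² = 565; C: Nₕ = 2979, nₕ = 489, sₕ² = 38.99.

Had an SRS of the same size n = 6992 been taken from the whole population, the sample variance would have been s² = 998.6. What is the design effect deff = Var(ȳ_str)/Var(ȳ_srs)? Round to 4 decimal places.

Var(ȳ_str) = Σ Wₕ²(1−fₕ)sₕ²/nₕ with Wₕ = Nₕ/30572:
  E: (12366/30572)²·(1−2966/12366)·641/2966 = 0.026877958
  B: (15227/30572)²·(1−3537/15227)·565/3537 = 0.030422475
  C: (2979/30572)²·(1−489/2979)·38.99/489 = 6.3280008 × 10^-4
  → Var(ȳ_str) = 0.057933233.
Var(ȳ_srs) = (1 − 6992/30572)·998.6/6992 = 0.11015649.
deff = 0.057933233 / 0.11015649 = 0.5259.

0.5259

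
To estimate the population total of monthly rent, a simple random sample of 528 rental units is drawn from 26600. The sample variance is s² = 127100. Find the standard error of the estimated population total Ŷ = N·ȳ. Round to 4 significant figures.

Var(Ŷ) = N²·Var(ȳ) = N²·(1 − n/N)·s²/n.
f = 528/26600 = 0.01984962; Var(ȳ) = 0.98015038·127100/528 = 235.9415.
Var(Ŷ) = 26600² · 235.9415 = 1.6694277 × 10^11.
SE(Ŷ) = √(1.6694277 × 10^11) = 408600.

408600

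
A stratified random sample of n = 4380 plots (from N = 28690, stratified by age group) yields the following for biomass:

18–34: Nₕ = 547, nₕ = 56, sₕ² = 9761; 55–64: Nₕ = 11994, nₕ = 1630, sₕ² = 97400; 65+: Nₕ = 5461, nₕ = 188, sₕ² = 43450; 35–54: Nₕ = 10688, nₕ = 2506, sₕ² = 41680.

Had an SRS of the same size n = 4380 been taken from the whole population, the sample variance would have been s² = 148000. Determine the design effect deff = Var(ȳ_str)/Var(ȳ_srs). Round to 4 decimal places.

Var(ȳ_str) = Σ Wₕ²(1−fₕ)sₕ²/nₕ with Wₕ = Nₕ/28690:
  18–34: (547/28690)²·(1−56/547)·9761/56 = 0.056874031
  55–64: (11994/28690)²·(1−1630/11994)·97400/1630 = 9.0240544
  65+: (5461/28690)²·(1−188/5461)·43450/188 = 8.0853865
  35–54: (10688/28690)²·(1−2506/10688)·41680/2506 = 1.76702
  → Var(ȳ_str) = 18.933335.
Var(ȳ_srs) = (1 − 4380/28690)·148000/4380 = 28.631362.
deff = 18.933335 / 28.631362 = 0.6613.

0.6613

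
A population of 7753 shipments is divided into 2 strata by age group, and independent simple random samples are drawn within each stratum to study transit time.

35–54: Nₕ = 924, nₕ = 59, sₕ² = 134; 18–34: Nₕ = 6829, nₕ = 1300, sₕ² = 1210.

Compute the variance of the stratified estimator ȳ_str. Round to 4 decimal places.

Var(ȳ_str) = Σₕ Wₕ²(1 − fₕ)sₕ²/nₕ with Wₕ = Nₕ/N, N = 7753.
35–54: Wₕ = 0.11917967; term = 0.11917967²·(1 − 0.06385281)·134/59 = 0.030199607.
18–34: Wₕ = 0.88082033; term = 0.88082033²·(1 − 0.19036462)·1210/1300 = 0.58466373.
Sum = 0.61486334.

0.6149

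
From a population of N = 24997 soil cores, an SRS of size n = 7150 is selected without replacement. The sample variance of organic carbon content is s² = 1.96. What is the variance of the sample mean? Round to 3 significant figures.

1.96 × 10^-4

Under SRS without replacement, Var(ȳ) = (1 − f)·s²/n with f = n/N = 7150/24997 = 0.28603432.
Var(ȳ) = (1 − 0.28603432)·1.96/7150 = 0.71396568·2.7412587 × 10^-4 = 1.9571646 × 10^-4.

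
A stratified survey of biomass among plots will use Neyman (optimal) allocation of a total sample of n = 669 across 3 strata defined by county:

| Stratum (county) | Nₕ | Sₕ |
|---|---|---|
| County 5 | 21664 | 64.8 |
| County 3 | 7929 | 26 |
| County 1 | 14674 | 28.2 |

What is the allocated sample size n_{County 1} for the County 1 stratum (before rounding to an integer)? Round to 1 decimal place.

Neyman allocation: nₕ = n·NₕSₕ / Σⱼ NⱼSⱼ.
Σ NⱼSⱼ = 21664·64.8 + 7929·26 + 14674·28.2 = 2.023788 × 10^6.
n_{County 1} = 669·14674·28.2 / (2.023788 × 10^6) = 136.8.

136.8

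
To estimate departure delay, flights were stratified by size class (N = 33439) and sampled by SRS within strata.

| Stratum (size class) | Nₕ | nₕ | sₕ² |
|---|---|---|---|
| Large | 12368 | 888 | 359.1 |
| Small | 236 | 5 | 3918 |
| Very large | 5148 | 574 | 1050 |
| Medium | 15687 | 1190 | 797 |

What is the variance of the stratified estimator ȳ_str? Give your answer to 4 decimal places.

0.2643

Var(ȳ_str) = Σₕ Wₕ²(1 − fₕ)sₕ²/nₕ with Wₕ = Nₕ/N, N = 33439.
Large: Wₕ = 0.36986752; term = 0.36986752²·(1 − 0.07179819)·359.1/888 = 0.051349621.
Small: Wₕ = 0.00705763; term = 0.00705763²·(1 − 0.02118644)·3918/5 = 0.038204265.
Very large: Wₕ = 0.15395197; term = 0.15395197²·(1 − 0.11149961)·1050/574 = 0.038521709.
Medium: Wₕ = 0.46912288; term = 0.46912288²·(1 − 0.07585899)·797/1190 = 0.13621434.
Sum = 0.26428994.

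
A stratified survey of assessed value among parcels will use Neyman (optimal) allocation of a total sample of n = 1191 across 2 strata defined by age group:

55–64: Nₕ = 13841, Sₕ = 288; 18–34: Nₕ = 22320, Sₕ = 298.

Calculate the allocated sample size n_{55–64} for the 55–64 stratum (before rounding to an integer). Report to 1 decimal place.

Neyman allocation: nₕ = n·NₕSₕ / Σⱼ NⱼSⱼ.
Σ NⱼSⱼ = 13841·288 + 22320·298 = 1.0637568 × 10^7.
n_{55–64} = 1191·13841·288 / (1.0637568 × 10^7) = 446.3.

446.3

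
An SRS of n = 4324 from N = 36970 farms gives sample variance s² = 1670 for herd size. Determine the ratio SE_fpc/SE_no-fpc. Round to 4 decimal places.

0.9397

f = n/N = 4324/36970 = 0.11695970.
SE_no-fpc = √(s²/n) = 0.62146317; SE_fpc = √((1−f)s²/n) = 0.58399033.
Ratio = √(1−f) = 0.93970224.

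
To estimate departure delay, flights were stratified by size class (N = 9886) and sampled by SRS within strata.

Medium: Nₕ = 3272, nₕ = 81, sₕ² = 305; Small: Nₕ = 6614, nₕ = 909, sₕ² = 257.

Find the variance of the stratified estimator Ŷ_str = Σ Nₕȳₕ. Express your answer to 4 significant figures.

Var(Ŷ_str) = Σₕ Nₕ²(1 − fₕ)sₕ²/nₕ.
Medium: 3272²·(1 − 81/3272)·305/81 = 3.9314696 × 10^7.
Small: 6614²·(1 − 909/6614)·257/909 = 1.0668149 × 10^7.
Sum = 4.9982845 × 10^7.

4.998 × 10^7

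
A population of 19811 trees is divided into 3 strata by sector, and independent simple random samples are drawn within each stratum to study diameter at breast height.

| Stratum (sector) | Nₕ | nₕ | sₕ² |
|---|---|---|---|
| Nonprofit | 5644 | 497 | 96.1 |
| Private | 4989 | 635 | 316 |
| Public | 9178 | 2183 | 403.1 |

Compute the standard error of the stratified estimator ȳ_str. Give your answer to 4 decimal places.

0.2684

Var(ȳ_str) = Σₕ Wₕ²(1 − fₕ)sₕ²/nₕ with Wₕ = Nₕ/N, N = 19811.
Nonprofit: Wₕ = 0.28489223; term = 0.28489223²·(1 − 0.08805811)·96.1/497 = 0.014311837.
Private: Wₕ = 0.25182979; term = 0.25182979²·(1 − 0.12728002)·316/635 = 0.027542445.
Public: Wₕ = 0.46327798; term = 0.46327798²·(1 − 0.23785138)·403.1/2183 = 0.030205222.
Sum = 0.072059504.
SE = √(0.072059504) = 0.2684.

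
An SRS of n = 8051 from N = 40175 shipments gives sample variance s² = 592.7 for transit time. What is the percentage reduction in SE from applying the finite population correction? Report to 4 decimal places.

f = n/N = 8051/40175 = 0.20039826.
SE_no-fpc = √(s²/n) = 0.27132671; SE_fpc = √((1−f)s²/n) = 0.24262157.
Ratio = √(1−f) = 0.89420453. Reduction = 100·(1 − 0.89420453) = 10.5795%.

10.5795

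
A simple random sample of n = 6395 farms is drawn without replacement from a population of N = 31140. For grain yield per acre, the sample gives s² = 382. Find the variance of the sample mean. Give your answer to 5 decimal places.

Under SRS without replacement, Var(ȳ) = (1 − f)·s²/n with f = n/N = 6395/31140 = 0.20536288.
Var(ȳ) = (1 − 0.20536288)·382/6395 = 0.79463712·0.059734167 = 0.047466987.

0.04747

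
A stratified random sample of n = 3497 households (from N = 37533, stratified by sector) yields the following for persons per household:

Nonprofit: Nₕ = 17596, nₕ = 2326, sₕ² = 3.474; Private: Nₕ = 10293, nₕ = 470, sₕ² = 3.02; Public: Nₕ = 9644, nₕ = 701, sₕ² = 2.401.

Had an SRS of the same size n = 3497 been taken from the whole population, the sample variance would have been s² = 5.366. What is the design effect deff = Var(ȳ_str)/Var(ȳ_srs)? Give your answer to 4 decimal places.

0.6868

Var(ȳ_str) = Σ Wₕ²(1−fₕ)sₕ²/nₕ with Wₕ = Nₕ/37533:
  Nonprofit: (17596/37533)²·(1−2326/17596)·3.474/2326 = 2.8486988 × 10^-4
  Private: (10293/37533)²·(1−470/10293)·3.02/470 = 4.6117807 × 10^-4
  Public: (9644/37533)²·(1−701/9644)·2.401/701 = 2.0969497 × 10^-4
  → Var(ȳ_str) = 9.5574292 × 10^-4.
Var(ȳ_srs) = (1 − 3497/37533)·5.366/3497 = 0.0013914906.
deff = (9.5574292 × 10^-4) / 0.0013914906 = 0.6868.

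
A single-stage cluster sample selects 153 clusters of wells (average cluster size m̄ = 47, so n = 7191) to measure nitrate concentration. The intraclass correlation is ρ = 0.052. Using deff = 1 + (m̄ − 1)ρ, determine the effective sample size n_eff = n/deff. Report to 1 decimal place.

deff = 1 + (47 − 1)·0.052 = 1 + 2.392 = 3.392.
n_eff = 7191 / 3.392 = 2120.0.

2120.0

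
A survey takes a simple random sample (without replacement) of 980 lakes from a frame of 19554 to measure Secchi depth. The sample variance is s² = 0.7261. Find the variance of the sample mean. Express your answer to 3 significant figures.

Under SRS without replacement, Var(ȳ) = (1 − f)·s²/n with f = n/N = 980/19554 = 0.05011762.
Var(ȳ) = (1 − 0.05011762)·0.7261/980 = 0.94988238·7.4091837 × 10^-4 = 7.037853 × 10^-4.

7.04 × 10^-4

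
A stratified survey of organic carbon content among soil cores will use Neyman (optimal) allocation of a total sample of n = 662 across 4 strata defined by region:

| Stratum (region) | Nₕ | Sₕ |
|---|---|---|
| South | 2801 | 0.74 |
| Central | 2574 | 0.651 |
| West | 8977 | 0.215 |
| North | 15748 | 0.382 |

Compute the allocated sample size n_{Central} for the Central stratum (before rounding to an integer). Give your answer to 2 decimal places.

Neyman allocation: nₕ = n·NₕSₕ / Σⱼ NⱼSⱼ.
Σ NⱼSⱼ = 2801·0.74 + 2574·0.651 + 8977·0.215 + 15748·0.382 = 11694.205.
n_{Central} = 662·2574·0.651 / 11694.205 = 94.86.

94.86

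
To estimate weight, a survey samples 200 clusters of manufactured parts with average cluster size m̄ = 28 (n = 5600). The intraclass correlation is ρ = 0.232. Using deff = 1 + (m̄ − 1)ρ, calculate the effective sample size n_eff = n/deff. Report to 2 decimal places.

deff = 1 + (28 − 1)·0.232 = 1 + 6.264 = 7.264.
n_eff = 5600 / 7.264 = 770.93.

770.93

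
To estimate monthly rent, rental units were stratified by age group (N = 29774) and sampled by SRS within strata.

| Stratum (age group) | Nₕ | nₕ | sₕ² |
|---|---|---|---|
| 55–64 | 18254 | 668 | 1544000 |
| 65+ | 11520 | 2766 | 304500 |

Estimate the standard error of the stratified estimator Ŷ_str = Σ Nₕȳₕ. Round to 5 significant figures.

867810

Var(Ŷ_str) = Σₕ Nₕ²(1 − fₕ)sₕ²/nₕ.
55–64: 18254²·(1 − 668/18254)·1544000/668 = 7.4198641 × 10^11.
65+: 11520²·(1 − 2766/11520)·304500/2766 = 1.1101819 × 10^10.
Sum = 7.5308823 × 10^11.
SE = √(7.5308823 × 10^11) = 867810.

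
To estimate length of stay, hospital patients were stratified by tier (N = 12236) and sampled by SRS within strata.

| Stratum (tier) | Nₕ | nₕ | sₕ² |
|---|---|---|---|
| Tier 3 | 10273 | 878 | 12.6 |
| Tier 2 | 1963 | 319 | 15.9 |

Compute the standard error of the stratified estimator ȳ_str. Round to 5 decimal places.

0.10161

Var(ȳ_str) = Σₕ Wₕ²(1 − fₕ)sₕ²/nₕ with Wₕ = Nₕ/N, N = 12236.
Tier 3: Wₕ = 0.83957176; term = 0.83957176²·(1 − 0.08546676)·12.6/878 = 0.0092510529.
Tier 2: Wₕ = 0.16042824; term = 0.16042824²·(1 − 0.16250637)·15.9/319 = 0.0010743595.
Sum = 0.010325412.
SE = √(0.010325412) = 0.10161.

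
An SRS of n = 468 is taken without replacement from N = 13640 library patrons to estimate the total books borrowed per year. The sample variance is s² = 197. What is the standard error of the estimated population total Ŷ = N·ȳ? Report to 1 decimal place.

8696.5

Var(Ŷ) = N²·Var(ȳ) = N²·(1 − n/N)·s²/n.
f = 468/13640 = 0.03431085; Var(ȳ) = 0.96568915·197/468 = 0.40649736.
Var(Ŷ) = 13640² · 0.40649736 = 7.5628671 × 10^7.
SE(Ŷ) = √(7.5628671 × 10^7) = 8696.5.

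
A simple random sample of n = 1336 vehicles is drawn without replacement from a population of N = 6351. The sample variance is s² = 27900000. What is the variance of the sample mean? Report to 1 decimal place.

16490.2

Under SRS without replacement, Var(ȳ) = (1 − f)·s²/n with f = n/N = 1336/6351 = 0.21036057.
Var(ȳ) = (1 − 0.21036057)·27900000/1336 = 0.78963943·20883.234 = 16490.225.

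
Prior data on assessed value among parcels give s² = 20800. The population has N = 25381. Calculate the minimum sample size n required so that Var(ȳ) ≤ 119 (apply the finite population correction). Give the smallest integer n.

174

Without fpc, n₀ = s²/D = 20800/119 = 174.7899.
With fpc, (1 − n/N)·s²/n ≤ D requires n ≥ n₀/(1 + n₀/N) = 174.7899/(1 + 174.7899/25381) = 173.5944.
Rounding up, n = 174.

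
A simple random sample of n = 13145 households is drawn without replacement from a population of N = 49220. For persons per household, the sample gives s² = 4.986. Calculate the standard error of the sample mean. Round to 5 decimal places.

0.01667

Under SRS without replacement, Var(ȳ) = (1 − f)·s²/n with f = n/N = 13145/49220 = 0.26706623.
Var(ȳ) = (1 − 0.26706623)·4.986/13145 = 0.73293377·3.7930772 × 10^-4 = 2.7800744 × 10^-4.
SE(ȳ) = √(2.7800744 × 10^-4) = 0.01667.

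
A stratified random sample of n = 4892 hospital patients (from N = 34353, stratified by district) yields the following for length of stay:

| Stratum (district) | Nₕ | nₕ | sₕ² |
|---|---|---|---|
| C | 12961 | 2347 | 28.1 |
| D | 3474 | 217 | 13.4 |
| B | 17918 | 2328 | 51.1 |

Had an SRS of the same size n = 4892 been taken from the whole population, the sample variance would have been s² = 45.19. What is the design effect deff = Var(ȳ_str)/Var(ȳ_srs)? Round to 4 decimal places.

0.9068

Var(ȳ_str) = Σ Wₕ²(1−fₕ)sₕ²/nₕ with Wₕ = Nₕ/34353:
  C: (12961/34353)²·(1−2347/12961)·28.1/2347 = 0.001395666
  D: (3474/34353)²·(1−217/3474)·13.4/217 = 5.920567 × 10^-4
  B: (17918/34353)²·(1−2328/17918)·51.1/2328 = 0.005195702
  → Var(ȳ_str) = 0.0071834247.
Var(ȳ_srs) = (1 − 4892/34353)·45.19/4892 = 0.0079220706.
deff = 0.0071834247 / 0.0079220706 = 0.9068.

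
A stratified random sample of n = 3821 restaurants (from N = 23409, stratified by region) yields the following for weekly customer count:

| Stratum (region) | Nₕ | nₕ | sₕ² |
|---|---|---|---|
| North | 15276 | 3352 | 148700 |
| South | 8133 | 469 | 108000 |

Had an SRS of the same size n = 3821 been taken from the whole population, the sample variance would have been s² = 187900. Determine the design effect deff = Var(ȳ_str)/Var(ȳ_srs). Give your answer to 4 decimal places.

0.9949

Var(ȳ_str) = Σ Wₕ²(1−fₕ)sₕ²/nₕ with Wₕ = Nₕ/23409:
  North: (15276/23409)²·(1−3352/15276)·148700/3352 = 14.745953
  South: (8133/23409)²·(1−469/8133)·108000/469 = 26.193375
  → Var(ȳ_str) = 40.939328.
Var(ȳ_srs) = (1 − 3821/23409)·187900/3821 = 41.148781.
deff = 40.939328 / 41.148781 = 0.9949.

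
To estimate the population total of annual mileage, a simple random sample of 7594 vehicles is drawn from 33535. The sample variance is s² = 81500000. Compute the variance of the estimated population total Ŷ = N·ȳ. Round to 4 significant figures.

Var(Ŷ) = N²·Var(ȳ) = N²·(1 − n/N)·s²/n.
f = 7594/33535 = 0.22644998; Var(ȳ) = 0.77355002·81500000/7594 = 8301.8603.
Var(Ŷ) = 33535² · 8301.8603 = 9.3362408 × 10^12.

9.336 × 10^12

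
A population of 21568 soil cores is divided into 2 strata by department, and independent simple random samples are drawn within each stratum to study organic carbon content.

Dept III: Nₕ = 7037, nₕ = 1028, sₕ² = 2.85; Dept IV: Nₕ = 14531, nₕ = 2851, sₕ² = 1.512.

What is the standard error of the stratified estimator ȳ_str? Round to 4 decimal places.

0.0211

Var(ȳ_str) = Σₕ Wₕ²(1 − fₕ)sₕ²/nₕ with Wₕ = Nₕ/N, N = 21568.
Dept III: Wₕ = 0.32627040; term = 0.32627040²·(1 − 0.14608498)·2.85/1028 = 2.5201231 × 10^-4.
Dept IV: Wₕ = 0.67372960; term = 0.67372960²·(1 − 0.19620122)·1.512/2851 = 1.9349652 × 10^-4.
Sum = 4.4550883 × 10^-4.
SE = √(4.4550883 × 10^-4) = 0.0211.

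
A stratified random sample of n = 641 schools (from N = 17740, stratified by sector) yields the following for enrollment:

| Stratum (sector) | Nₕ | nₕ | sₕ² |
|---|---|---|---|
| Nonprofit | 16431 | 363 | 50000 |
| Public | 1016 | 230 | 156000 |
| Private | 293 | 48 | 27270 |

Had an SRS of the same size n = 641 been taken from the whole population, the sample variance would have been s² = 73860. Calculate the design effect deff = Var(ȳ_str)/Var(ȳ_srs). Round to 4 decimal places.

Var(ȳ_str) = Σ Wₕ²(1−fₕ)sₕ²/nₕ with Wₕ = Nₕ/17740:
  Nonprofit: (16431/17740)²·(1−363/16431)·50000/363 = 115.5532
  Public: (1016/17740)²·(1−230/1016)·156000/230 = 1.7210987
  Private: (293/17740)²·(1−48/293)·27270/48 = 0.12958967
  → Var(ȳ_str) = 117.40389.
Var(ȳ_srs) = (1 − 641/17740)·73860/641 = 111.06274.
deff = 117.40389 / 111.06274 = 1.0571.

1.0571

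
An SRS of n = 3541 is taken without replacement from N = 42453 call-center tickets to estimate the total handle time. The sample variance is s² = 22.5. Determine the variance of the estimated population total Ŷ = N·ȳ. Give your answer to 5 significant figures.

1.0497 × 10^7

Var(Ŷ) = N²·Var(ȳ) = N²·(1 − n/N)·s²/n.
f = 3541/42453 = 0.08340989; Var(ȳ) = 0.91659011·22.5/3541 = 0.0058241394.
Var(Ŷ) = 42453² · 0.0058241394 = 1.0496597 × 10^7.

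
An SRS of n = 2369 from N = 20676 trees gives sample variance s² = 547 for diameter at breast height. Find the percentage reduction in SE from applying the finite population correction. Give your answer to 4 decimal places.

f = n/N = 2369/20676 = 0.11457729.
SE_no-fpc = √(s²/n) = 0.48051963; SE_fpc = √((1−f)s²/n) = 0.45215409.
Ratio = √(1−f) = 0.94096903. Reduction = 100·(1 − 0.94096903) = 5.9031%.

5.9031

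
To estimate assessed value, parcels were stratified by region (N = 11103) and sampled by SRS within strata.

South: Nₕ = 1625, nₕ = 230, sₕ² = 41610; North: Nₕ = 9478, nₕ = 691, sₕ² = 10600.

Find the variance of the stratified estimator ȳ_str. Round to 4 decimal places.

Var(ȳ_str) = Σₕ Wₕ²(1 − fₕ)sₕ²/nₕ with Wₕ = Nₕ/N, N = 11103.
South: Wₕ = 0.14635684; term = 0.14635684²·(1 − 0.14153846)·41610/230 = 3.326724.
North: Wₕ = 0.85364316; term = 0.85364316²·(1 − 0.07290568)·10600/691 = 10.363453.
Sum = 13.690177.

13.6902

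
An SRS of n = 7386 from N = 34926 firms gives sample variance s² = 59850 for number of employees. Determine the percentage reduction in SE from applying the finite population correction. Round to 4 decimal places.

11.2011

f = n/N = 7386/34926 = 0.21147569.
SE_no-fpc = √(s²/n) = 2.8466064; SE_fpc = √((1−f)s²/n) = 2.5277549.
Ratio = √(1−f) = 0.88798891. Reduction = 100·(1 − 0.88798891) = 11.2011%.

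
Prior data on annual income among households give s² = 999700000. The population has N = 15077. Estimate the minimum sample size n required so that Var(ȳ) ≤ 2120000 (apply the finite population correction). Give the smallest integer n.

Without fpc, n₀ = s²/D = 999700000/2120000 = 471.5566.
With fpc, (1 − n/N)·s²/n ≤ D requires n ≥ n₀/(1 + n₀/N) = 471.5566/(1 + 471.5566/15077) = 457.2552.
Rounding up, n = 458.

458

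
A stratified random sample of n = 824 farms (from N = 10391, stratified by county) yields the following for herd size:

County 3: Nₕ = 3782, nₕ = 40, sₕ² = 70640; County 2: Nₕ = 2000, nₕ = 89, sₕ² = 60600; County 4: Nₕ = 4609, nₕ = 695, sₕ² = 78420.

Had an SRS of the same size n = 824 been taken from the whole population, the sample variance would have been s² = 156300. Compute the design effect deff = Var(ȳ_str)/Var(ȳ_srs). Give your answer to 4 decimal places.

Var(ȳ_str) = Σ Wₕ²(1−fₕ)sₕ²/nₕ with Wₕ = Nₕ/10391:
  County 3: (3782/10391)²·(1−40/3782)·70640/40 = 231.47352
  County 2: (2000/10391)²·(1−89/2000)·60600/89 = 24.102307
  County 4: (4609/10391)²·(1−695/4609)·78420/695 = 18.851889
  → Var(ȳ_str) = 274.42772.
Var(ȳ_srs) = (1 − 824/10391)·156300/824 = 174.6426.
deff = 274.42772 / 174.6426 = 1.5714.

1.5714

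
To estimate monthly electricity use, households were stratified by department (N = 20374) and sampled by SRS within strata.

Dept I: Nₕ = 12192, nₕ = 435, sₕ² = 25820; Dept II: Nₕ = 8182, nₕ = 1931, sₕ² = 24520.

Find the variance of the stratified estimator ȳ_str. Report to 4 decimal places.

Var(ȳ_str) = Σₕ Wₕ²(1 − fₕ)sₕ²/nₕ with Wₕ = Nₕ/N, N = 20374.
Dept I: Wₕ = 0.59840974; term = 0.59840974²·(1 − 0.03567913)·25820/435 = 20.49679.
Dept II: Wₕ = 0.40159026; term = 0.40159026²·(1 − 0.23600587)·24520/1931 = 1.5645684.
Sum = 22.061358.

22.0614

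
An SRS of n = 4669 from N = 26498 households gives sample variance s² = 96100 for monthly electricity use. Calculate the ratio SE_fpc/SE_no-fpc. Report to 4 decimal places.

0.9076

f = n/N = 4669/26498 = 0.17620198.
SE_no-fpc = √(s²/n) = 4.5368013; SE_fpc = √((1−f)s²/n) = 4.1177515.
Ratio = √(1−f) = 0.90763320.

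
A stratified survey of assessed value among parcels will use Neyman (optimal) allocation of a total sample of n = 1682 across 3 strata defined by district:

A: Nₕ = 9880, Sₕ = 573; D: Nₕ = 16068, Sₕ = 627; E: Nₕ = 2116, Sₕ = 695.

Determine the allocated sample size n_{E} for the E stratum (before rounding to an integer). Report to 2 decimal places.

Neyman allocation: nₕ = n·NₕSₕ / Σⱼ NⱼSⱼ.
Σ NⱼSⱼ = 9880·573 + 16068·627 + 2116·695 = 1.7206496 × 10^7.
n_{E} = 1682·2116·695 / (1.7206496 × 10^7) = 143.76.

143.76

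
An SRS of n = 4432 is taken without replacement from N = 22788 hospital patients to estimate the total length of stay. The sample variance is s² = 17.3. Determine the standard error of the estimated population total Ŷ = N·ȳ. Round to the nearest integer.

1278

Var(Ŷ) = N²·Var(ȳ) = N²·(1 − n/N)·s²/n.
f = 4432/22788 = 0.19448833; Var(ȳ) = 0.80551167·17.3/4432 = 0.0031442581.
Var(Ŷ) = 22788² · 0.0031442581 = 1.632791 × 10^6.
SE(Ŷ) = √(1.632791 × 10^6) = 1278.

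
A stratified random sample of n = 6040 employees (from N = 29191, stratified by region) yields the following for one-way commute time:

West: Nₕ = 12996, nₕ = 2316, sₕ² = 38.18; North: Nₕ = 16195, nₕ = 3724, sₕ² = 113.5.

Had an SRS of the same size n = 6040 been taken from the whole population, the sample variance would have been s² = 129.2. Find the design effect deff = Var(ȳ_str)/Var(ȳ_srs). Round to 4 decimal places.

0.5841

Var(ȳ_str) = Σ Wₕ²(1−fₕ)sₕ²/nₕ with Wₕ = Nₕ/29191:
  West: (12996/29191)²·(1−2316/12996)·38.18/2316 = 0.0026852231
  North: (16195/29191)²·(1−3724/16195)·113.5/3724 = 0.0072238792
  → Var(ȳ_str) = 0.0099091023.
Var(ȳ_srs) = (1 − 6040/29191)·129.2/6040 = 0.016964707.
deff = 0.0099091023 / 0.016964707 = 0.5841.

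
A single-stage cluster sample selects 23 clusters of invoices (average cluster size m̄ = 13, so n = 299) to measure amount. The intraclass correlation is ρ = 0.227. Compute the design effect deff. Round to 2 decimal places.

deff = 1 + (13 − 1)·0.227 = 1 + 2.724 = 3.724.

3.72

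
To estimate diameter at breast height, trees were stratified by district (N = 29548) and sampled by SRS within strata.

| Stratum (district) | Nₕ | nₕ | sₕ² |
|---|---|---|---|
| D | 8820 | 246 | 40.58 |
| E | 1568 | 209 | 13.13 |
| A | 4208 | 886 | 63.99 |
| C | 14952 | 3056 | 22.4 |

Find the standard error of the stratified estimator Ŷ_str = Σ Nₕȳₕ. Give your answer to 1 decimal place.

Var(Ŷ_str) = Σₕ Nₕ²(1 − fₕ)sₕ²/nₕ.
D: 8820²·(1 − 246/8820)·40.58/246 = 1.2474668 × 10^7.
E: 1568²·(1 − 209/1568)·13.13/209 = 133870.21.
A: 4208²·(1 − 886/4208)·63.99/886 = 1.0096102 × 10^6.
C: 14952²·(1 − 3056/14952)·22.4/3056 = 1.3037518 × 10^6.
Sum = 1.49219 × 10^7.
SE = √(1.49219 × 10^7) = 3862.9.

3862.9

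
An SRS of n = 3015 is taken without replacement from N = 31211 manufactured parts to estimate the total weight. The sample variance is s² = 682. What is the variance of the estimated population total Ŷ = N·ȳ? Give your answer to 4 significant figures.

1.991 × 10^8

Var(Ŷ) = N²·Var(ȳ) = N²·(1 − n/N)·s²/n.
f = 3015/31211 = 0.09660056; Var(ȳ) = 0.90339944·682/3015 = 0.20435105.
Var(Ŷ) = 31211² · 0.20435105 = 1.9906378 × 10^8.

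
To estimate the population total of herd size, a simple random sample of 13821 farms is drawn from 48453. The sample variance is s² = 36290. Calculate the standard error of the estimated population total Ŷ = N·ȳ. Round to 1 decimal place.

Var(Ŷ) = N²·Var(ȳ) = N²·(1 − n/N)·s²/n.
f = 13821/48453 = 0.28524550; Var(ȳ) = 0.71475450·36290/13821 = 1.8767413.
Var(Ŷ) = 48453² · 1.8767413 = 4.4060128 × 10^9.
SE(Ŷ) = √(4.4060128 × 10^9) = 66377.8.

66377.8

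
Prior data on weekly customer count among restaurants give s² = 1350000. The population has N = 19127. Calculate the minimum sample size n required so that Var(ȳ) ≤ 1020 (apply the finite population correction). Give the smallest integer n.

1238

Without fpc, n₀ = s²/D = 1350000/1020 = 1323.5294.
With fpc, (1 − n/N)·s²/n ≤ D requires n ≥ n₀/(1 + n₀/N) = 1323.5294/(1 + 1323.5294/19127) = 1237.8724.
Rounding up, n = 1238.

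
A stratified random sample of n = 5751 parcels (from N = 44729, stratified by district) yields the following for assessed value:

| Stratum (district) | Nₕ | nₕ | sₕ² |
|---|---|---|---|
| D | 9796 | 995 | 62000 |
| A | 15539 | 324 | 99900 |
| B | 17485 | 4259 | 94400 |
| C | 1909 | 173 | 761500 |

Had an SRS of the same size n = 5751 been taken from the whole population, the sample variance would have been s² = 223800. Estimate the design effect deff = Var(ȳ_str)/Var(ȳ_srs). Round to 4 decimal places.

1.4442

Var(ȳ_str) = Σ Wₕ²(1−fₕ)sₕ²/nₕ with Wₕ = Nₕ/44729:
  D: (9796/44729)²·(1−995/9796)·62000/995 = 2.6851653
  A: (15539/44729)²·(1−324/15539)·99900/324 = 36.436539
  B: (17485/44729)²·(1−4259/17485)·94400/4259 = 2.5620059
  C: (1909/44729)²·(1−173/1909)·761500/173 = 7.2912347
  → Var(ȳ_str) = 48.974945.
Var(ȳ_srs) = (1 − 5751/44729)·223800/5751 = 33.911506.
deff = 48.974945 / 33.911506 = 1.4442.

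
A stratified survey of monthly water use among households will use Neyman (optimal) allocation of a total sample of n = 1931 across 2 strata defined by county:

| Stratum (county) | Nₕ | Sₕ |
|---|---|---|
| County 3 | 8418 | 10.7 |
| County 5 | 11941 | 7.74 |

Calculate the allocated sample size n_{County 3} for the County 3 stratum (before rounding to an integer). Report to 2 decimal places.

Neyman allocation: nₕ = n·NₕSₕ / Σⱼ NⱼSⱼ.
Σ NⱼSⱼ = 8418·10.7 + 11941·7.74 = 182495.94.
n_{County 3} = 1931·8418·10.7 / 182495.94 = 953.06.

953.06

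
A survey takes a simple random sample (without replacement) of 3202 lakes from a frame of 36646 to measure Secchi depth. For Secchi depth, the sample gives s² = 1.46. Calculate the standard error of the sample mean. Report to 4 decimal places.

0.0204

Under SRS without replacement, Var(ȳ) = (1 − f)·s²/n with f = n/N = 3202/36646 = 0.08737652.
Var(ȳ) = (1 − 0.08737652)·1.46/3202 = 0.91262348·4.5596502 × 10^-4 = 4.1612438 × 10^-4.
SE(ȳ) = √(4.1612438 × 10^-4) = 0.0204.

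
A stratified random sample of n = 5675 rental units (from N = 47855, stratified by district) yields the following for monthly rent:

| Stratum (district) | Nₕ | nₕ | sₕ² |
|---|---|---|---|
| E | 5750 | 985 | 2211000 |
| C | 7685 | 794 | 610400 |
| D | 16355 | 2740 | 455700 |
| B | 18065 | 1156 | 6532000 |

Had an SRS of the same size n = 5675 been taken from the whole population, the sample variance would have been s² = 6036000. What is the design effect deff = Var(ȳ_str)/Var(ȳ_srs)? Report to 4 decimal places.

Var(ȳ_str) = Σ Wₕ²(1−fₕ)sₕ²/nₕ with Wₕ = Nₕ/47855:
  E: (5750/47855)²·(1−985/5750)·2211000/985 = 26.855214
  C: (7685/47855)²·(1−794/7685)·610400/794 = 17.777288
  D: (16355/47855)²·(1−2740/16355)·455700/2740 = 16.171191
  B: (18065/47855)²·(1−1156/18065)·6532000/1156 = 753.68451
  → Var(ȳ_str) = 814.4882.
Var(ȳ_srs) = (1 − 5675/47855)·6036000/5675 = 937.48131.
deff = 814.4882 / 937.48131 = 0.8688.

0.8688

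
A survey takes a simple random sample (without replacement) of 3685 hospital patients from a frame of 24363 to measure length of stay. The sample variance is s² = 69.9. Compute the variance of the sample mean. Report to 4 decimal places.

0.0161

Under SRS without replacement, Var(ȳ) = (1 − f)·s²/n with f = n/N = 3685/24363 = 0.15125395.
Var(ȳ) = (1 − 0.15125395)·69.9/3685 = 0.84874605·0.018968792 = 0.016099688.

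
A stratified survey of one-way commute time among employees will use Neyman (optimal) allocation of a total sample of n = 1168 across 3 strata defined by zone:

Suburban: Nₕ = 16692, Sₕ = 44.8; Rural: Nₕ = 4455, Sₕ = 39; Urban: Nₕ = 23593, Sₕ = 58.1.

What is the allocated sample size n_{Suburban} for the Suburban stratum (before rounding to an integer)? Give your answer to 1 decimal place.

Neyman allocation: nₕ = n·NₕSₕ / Σⱼ NⱼSⱼ.
Σ NⱼSⱼ = 16692·44.8 + 4455·39 + 23593·58.1 = 2.2922999 × 10^6.
n_{Suburban} = 1168·16692·44.8 / (2.2922999 × 10^6) = 381.0.

381.0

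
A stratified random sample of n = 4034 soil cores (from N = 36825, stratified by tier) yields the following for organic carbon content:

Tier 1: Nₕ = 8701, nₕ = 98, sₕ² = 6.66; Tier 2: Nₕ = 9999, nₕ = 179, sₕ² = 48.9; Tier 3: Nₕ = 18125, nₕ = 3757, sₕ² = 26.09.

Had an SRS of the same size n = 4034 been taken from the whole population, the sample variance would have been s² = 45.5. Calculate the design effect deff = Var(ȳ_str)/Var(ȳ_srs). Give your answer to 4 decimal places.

2.4758

Var(ȳ_str) = Σ Wₕ²(1−fₕ)sₕ²/nₕ with Wₕ = Nₕ/36825:
  Tier 1: (8701/36825)²·(1−98/8701)·6.66/98 = 0.0037512995
  Tier 2: (9999/36825)²·(1−179/9999)·48.9/179 = 0.01978055
  Tier 3: (18125/36825)²·(1−3757/18125)·26.09/3757 = 0.0013335881
  → Var(ȳ_str) = 0.024865438.
Var(ȳ_srs) = (1 − 4034/36825)·45.5/4034 = 0.010043554.
deff = 0.024865438 / 0.010043554 = 2.4758.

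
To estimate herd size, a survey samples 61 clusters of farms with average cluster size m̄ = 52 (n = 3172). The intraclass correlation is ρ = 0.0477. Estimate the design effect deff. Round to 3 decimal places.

deff = 1 + (52 − 1)·0.0477 = 1 + 2.4327 = 3.4327.

3.433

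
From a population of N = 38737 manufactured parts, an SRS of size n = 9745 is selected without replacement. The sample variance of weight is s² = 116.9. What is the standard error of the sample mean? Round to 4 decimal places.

Under SRS without replacement, Var(ȳ) = (1 − f)·s²/n with f = n/N = 9745/38737 = 0.25156827.
Var(ȳ) = (1 − 0.25156827)·116.9/9745 = 0.74843173·0.011995895 = 0.0089781087.
SE(ȳ) = √(0.0089781087) = 0.0948.

0.0948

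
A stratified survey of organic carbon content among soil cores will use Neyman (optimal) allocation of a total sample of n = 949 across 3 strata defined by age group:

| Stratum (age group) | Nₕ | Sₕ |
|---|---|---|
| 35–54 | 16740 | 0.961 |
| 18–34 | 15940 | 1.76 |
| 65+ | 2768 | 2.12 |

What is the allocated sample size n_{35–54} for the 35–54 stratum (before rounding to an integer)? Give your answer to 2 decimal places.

Neyman allocation: nₕ = n·NₕSₕ / Σⱼ NⱼSⱼ.
Σ NⱼSⱼ = 16740·0.961 + 15940·1.76 + 2768·2.12 = 50009.7.
n_{35–54} = 949·16740·0.961 / 50009.7 = 305.27.

305.27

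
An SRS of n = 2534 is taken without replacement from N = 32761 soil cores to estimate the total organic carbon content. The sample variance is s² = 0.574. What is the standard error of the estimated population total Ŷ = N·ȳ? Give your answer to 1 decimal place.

473.6

Var(Ŷ) = N²·Var(ȳ) = N²·(1 − n/N)·s²/n.
f = 2534/32761 = 0.07734807; Var(ȳ) = 0.92265193·0.574/2534 = 2.089985 × 10^-4.
Var(Ŷ) = 32761² · (2.089985 × 10^-4) = 224314.56.
SE(Ŷ) = √(224314.56) = 473.6.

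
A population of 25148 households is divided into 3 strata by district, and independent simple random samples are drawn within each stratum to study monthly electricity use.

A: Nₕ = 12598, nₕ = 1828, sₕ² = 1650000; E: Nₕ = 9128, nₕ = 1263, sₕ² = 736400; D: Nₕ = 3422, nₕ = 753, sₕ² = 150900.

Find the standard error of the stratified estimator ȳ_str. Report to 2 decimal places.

Var(ȳ_str) = Σₕ Wₕ²(1 − fₕ)sₕ²/nₕ with Wₕ = Nₕ/N, N = 25148.
A: Wₕ = 0.50095435; term = 0.50095435²·(1 − 0.14510240)·1650000/1828 = 193.65029.
E: Wₕ = 0.36297121; term = 0.36297121²·(1 − 0.13836547)·736400/1263 = 66.187791.
D: Wₕ = 0.13607444; term = 0.13607444²·(1 − 0.22004676)·150900/753 = 2.894116.
Sum = 262.7322.
SE = √(262.7322) = 16.21.

16.21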